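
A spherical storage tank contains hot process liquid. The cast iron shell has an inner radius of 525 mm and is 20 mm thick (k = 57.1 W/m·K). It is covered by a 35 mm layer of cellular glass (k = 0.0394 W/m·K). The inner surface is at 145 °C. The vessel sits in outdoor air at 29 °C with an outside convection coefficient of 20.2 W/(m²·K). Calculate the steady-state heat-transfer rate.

Spherical conduction: R = (1/r_in − 1/r_out)/(4πk) per layer; series-sum.
R_cast iron shell = (1/0.525 − 1/0.545)/(4π×57.1) = 9.742×10^-5 K/W
R_cellular glass = (1/0.545 − 1/0.58)/(4π×0.0394) = 0.2236 K/W
R_outer film = 1/(h·4πr_o²) = 1/(20.2×4π×0.58²) = 0.01171 K/W
R_total = 0.2354 K/W
Q = ΔT/R_total = 116/0.2354

Q ≈ 493 W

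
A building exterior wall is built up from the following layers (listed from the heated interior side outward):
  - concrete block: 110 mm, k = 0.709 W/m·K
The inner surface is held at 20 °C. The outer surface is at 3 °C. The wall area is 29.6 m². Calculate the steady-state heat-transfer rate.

Q ≈ 3240 W

Series thermal resistances:
R_concrete block = L/(kA) = 0.11/(0.709×29.6) = 0.005241 K/W
R_total = 0.005241 K/W
Q = ΔT / R_total = 17 / 0.005241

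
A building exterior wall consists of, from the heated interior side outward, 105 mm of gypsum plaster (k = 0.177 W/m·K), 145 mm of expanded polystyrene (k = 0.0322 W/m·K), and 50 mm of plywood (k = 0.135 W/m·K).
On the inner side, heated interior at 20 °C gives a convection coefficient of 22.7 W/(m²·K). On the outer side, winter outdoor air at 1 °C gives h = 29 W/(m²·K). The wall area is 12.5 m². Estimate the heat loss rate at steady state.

Q ≈ 42.8 W

Model the wall as resistances in series:
R_inner film = 1/(h_i·A) = 1/(22.7×12.5) = 0.003524 K/W
R_gypsum plaster = L/(kA) = 0.105/(0.177×12.5) = 0.04746 K/W
R_expanded polystyrene = L/(kA) = 0.145/(0.0322×12.5) = 0.3602 K/W
R_plywood = L/(kA) = 0.05/(0.135×12.5) = 0.02963 K/W
R_outer film = 1/(h_o·A) = 1/(29×12.5) = 0.002759 K/W
R_total = 0.4436 K/W
Q = ΔT / R_total = 19 / 0.4436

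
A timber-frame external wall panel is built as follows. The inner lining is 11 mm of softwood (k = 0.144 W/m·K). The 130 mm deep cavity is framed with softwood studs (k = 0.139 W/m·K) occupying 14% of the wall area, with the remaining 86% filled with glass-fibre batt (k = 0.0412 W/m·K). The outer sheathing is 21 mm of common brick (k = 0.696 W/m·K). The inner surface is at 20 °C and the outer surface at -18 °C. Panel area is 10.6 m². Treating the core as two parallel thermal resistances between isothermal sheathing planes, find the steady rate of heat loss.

Q ≈ 163 W

Sheathing layers in series; stud and cavity paths in parallel between them.
R_inner = 0.011/(0.144×10.6) = 0.007206 K/W
R_stud  = 0.13/(0.139×0.14×10.6) = 0.6302 K/W
R_cav   = 0.13/(0.0412×0.86×10.6) = 0.3461 K/W
1/R_core = 1/R_stud + 1/R_cav → R_core = 0.2234 K/W
R_outer = 0.021/(0.696×10.6) = 0.002846 K/W
R_total = 0.2335 K/W
Q = ΔT/R_total = 38/0.2335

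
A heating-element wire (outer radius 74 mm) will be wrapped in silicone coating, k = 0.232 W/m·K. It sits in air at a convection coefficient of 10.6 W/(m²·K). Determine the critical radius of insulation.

r_cr ≈ 21.9 mm

For a cylinder r_cr = k/h = 0.232/10.6
r_cr = 21.9 mm; since the bare radius (74 mm) is above r_cr, any added insulation will reduce heat loss.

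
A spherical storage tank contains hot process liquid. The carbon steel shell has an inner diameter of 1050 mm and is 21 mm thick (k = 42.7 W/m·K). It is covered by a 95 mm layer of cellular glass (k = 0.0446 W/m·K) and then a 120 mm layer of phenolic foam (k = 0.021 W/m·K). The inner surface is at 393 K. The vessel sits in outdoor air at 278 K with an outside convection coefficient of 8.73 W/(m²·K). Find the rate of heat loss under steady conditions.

Q ≈ 80.3 W

Spherical conduction: R = (1/r_in − 1/r_out)/(4πk) per layer; series-sum.
R_carbon steel shell = (1/0.525 − 1/0.546)/(4π×42.7) = 1.365×10^-4 K/W
R_cellular glass = (1/0.546 − 1/0.641)/(4π×0.0446) = 0.4843 K/W
R_phenolic foam = (1/0.641 − 1/0.761)/(4π×0.021) = 0.9322 K/W
R_outer film = 1/(h·4πr_o²) = 1/(8.73×4π×0.761²) = 0.01574 K/W
R_total = 1.432 K/W
Q = ΔT/R_total = 115/1.432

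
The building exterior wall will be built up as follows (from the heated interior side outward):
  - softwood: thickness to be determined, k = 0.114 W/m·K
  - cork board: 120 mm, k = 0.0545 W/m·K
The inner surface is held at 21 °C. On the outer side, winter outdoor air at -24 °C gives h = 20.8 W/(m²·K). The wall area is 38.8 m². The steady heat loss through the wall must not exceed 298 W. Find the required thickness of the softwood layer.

L ≈ 411 mm

Treating each layer as a thermal resistance in series:
R_cork board = L/(kA) = 0.12/(0.0545×38.8) = 0.05675 K/W
R_outer film = 1/(h_o·A) = 1/(20.8×38.8) = 0.001239 K/W
Sum of the known resistances R_other = 0.05799 K/W
Required total resistance R_tot = ΔT/Q_allow = 45/298 = 0.151 K/W
R_softwood = R_tot − R_other = 0.09302 K/W
L = R·k·A = 0.09302×0.114×38.8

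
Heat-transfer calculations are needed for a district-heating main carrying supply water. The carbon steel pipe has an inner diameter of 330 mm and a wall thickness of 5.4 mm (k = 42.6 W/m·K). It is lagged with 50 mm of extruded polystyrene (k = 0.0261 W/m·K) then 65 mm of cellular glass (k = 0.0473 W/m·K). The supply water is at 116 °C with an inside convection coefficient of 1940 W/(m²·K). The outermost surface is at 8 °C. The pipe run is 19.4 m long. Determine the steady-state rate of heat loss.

Q ≈ 859 W

Treating each annulus and film as a series resistance:
R_inner film = 1/(h_i·2πr₁L) = 1/(1940×2π×0.165×19.4) = 2.563×10^-5 K/W
R_carbon steel pipe wall = ln(170.4/165)/(2π×42.6×19.4) = 6.202×10^-6 K/W
R_extruded polystyrene = ln(220.4/170.4)/(2π×0.0261×19.4) = 0.08087 K/W
R_cellular glass = ln(285.4/220.4)/(2π×0.0473×19.4) = 0.04483 K/W
R_total = 0.1257 K/W
Q = ΔT/R_total = 108/0.1257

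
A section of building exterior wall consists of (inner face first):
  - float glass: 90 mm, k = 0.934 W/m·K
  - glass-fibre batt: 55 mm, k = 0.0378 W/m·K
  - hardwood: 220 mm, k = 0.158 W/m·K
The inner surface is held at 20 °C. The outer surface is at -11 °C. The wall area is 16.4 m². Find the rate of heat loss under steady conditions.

Using the resistance-network approach (series):
R_float glass = L/(kA) = 0.09/(0.934×16.4) = 0.005876 K/W
R_glass-fibre batt = L/(kA) = 0.055/(0.0378×16.4) = 0.08872 K/W
R_hardwood = L/(kA) = 0.22/(0.158×16.4) = 0.0849 K/W
R_total = 0.1795 K/W
Q = ΔT / R_total = 31 / 0.1795

Q ≈ 173 W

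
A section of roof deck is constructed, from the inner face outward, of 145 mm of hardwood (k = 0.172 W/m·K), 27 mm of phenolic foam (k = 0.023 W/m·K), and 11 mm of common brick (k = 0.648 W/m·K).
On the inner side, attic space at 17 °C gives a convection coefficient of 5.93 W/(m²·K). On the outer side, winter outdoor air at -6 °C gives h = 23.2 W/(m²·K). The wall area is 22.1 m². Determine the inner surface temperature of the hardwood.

Using the resistance-network approach (series):
R_inner film = 1/(h_i·A) = 1/(5.93×22.1) = 0.007631 K/W
R_hardwood = L/(kA) = 0.145/(0.172×22.1) = 0.03815 K/W
R_phenolic foam = L/(kA) = 0.027/(0.023×22.1) = 0.05312 K/W
R_common brick = L/(kA) = 0.011/(0.648×22.1) = 7.681×10^-4 K/W
R_outer film = 1/(h_o·A) = 1/(23.2×22.1) = 0.00195 K/W
R_total = 0.1016 K/W;  Q = ΔT/R_total = 23/0.1016 = 226.3 W
T_interface = T_inner − Q·ΣR(inner→interface) = 17 − 226×0.007631

T ≈ 15.3 °C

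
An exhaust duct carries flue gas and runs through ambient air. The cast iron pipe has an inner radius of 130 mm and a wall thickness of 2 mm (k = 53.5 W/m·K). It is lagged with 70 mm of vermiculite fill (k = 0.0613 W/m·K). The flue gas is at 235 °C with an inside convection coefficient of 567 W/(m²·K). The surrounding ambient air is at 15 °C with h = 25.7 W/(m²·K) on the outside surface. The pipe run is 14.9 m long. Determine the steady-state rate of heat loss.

Q ≈ 2880 W

For a radial system each layer contributes R = ln(r_out/r_in)/(2πkL); films add R = 1/(hA).
R_inner film = 1/(h_i·2πr₁L) = 1/(567×2π×0.13×14.9) = 1.449×10^-4 K/W
R_cast iron pipe wall = ln(132/130)/(2π×53.5×14.9) = 3.048×10^-6 K/W
R_vermiculite fill = ln(202/132)/(2π×0.0613×14.9) = 0.07414 K/W
R_outer film = 1/(h_o·2πr_oL) = 1/(25.7×2π×0.202×14.9) = 0.002058 K/W
R_total = 0.07634 K/W
Q = ΔT/R_total = 220/0.07634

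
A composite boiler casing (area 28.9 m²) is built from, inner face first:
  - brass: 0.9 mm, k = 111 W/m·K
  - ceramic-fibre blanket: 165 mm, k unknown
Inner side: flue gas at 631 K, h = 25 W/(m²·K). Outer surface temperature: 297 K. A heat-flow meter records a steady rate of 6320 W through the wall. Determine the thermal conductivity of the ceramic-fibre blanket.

k ≈ 0.111 W/(m·K)

Model the wall as resistances in series:
R_inner film = 1/(h_i·A) = 1/(25×28.9) = 0.001384 K/W
R_brass = L/(kA) = 0.0009/(111×28.9) = 2.806×10^-7 K/W
Sum of known resistances R_other = 0.001384 K/W
Total R = ΔT/Q = 334/6320 = 0.05285 K/W
R_ceramic-fibre blanket = R_total − R_other = 0.05146 K/W
k = L/(R·A) = 0.165/(0.05146×28.9)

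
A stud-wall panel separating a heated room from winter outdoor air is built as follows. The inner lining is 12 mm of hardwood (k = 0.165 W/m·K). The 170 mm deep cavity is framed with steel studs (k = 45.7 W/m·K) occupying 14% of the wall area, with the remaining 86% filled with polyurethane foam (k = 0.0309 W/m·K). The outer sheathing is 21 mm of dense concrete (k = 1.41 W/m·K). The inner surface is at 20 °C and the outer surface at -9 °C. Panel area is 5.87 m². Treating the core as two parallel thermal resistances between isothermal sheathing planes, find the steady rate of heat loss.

Q ≈ 1490 W

Sheathing layers in series; stud and cavity paths in parallel between them.
R_inner = 0.012/(0.165×5.87) = 0.01239 K/W
R_stud  = 0.17/(45.7×0.14×5.87) = 0.004527 K/W
R_cav   = 0.17/(0.0309×0.86×5.87) = 1.09 K/W
1/R_core = 1/R_stud + 1/R_cav → R_core = 0.004508 K/W
R_outer = 0.021/(1.41×5.87) = 0.002537 K/W
R_total = 0.01943 K/W
Q = ΔT/R_total = 29/0.01943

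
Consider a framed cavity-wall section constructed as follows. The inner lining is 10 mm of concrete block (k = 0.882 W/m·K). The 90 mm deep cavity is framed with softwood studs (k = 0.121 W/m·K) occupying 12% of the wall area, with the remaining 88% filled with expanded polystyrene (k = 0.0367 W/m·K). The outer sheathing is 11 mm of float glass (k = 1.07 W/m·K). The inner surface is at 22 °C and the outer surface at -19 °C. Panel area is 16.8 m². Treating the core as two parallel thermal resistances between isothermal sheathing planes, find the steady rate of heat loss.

Q ≈ 354 W

Sheathing layers in series; stud and cavity paths in parallel between them.
R_inner = 0.01/(0.882×16.8) = 6.749×10^-4 K/W
R_stud  = 0.09/(0.121×0.12×16.8) = 0.3689 K/W
R_cav   = 0.09/(0.0367×0.88×16.8) = 0.1659 K/W
1/R_core = 1/R_stud + 1/R_cav → R_core = 0.1144 K/W
R_outer = 0.011/(1.07×16.8) = 6.119×10^-4 K/W
R_total = 0.1157 K/W
Q = ΔT/R_total = 41/0.1157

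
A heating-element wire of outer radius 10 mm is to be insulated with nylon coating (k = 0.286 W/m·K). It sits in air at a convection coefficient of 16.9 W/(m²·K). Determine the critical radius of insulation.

For a cylinder r_cr = k/h = 0.286/16.9
r_cr = 16.9 mm; since the bare radius (10 mm) is below r_cr, adding a thin layer of insulation will *increase* heat loss.

r_cr ≈ 16.9 mm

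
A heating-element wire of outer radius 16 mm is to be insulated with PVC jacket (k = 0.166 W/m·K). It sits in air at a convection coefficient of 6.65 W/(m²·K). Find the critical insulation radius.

For a cylinder r_cr = k/h = 0.166/6.65
r_cr = 25 mm; since the bare radius (16 mm) is below r_cr, adding a thin layer of insulation will *increase* heat loss.

r_cr ≈ 25 mm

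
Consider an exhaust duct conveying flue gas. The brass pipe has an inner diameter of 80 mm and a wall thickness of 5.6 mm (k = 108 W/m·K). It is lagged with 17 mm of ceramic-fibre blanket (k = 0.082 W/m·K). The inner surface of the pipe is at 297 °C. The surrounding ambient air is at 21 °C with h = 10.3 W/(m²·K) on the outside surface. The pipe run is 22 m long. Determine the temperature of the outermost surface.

T ≈ 100 °C

Radial resistances (cylindrical: R_cond = ln(r_o/r_i)/(2πkL), R_conv = 1/(h·2πrL)):
R_brass pipe wall = ln(45.6/40)/(2π×108×22) = 8.777×10^-6 K/W
R_ceramic-fibre blanket = ln(62.6/45.6)/(2π×0.082×22) = 0.02795 K/W
R_outer film = 1/(h_o·2πr_oL) = 1/(10.3×2π×0.0626×22) = 0.01122 K/W
R_total = 0.03918 K/W
Q = ΔT/R_total = 276/0.03918
Q = 7040 W
T_interface = T_inner − Q·ΣR(inner→interface) = 297 − 7040×0.02796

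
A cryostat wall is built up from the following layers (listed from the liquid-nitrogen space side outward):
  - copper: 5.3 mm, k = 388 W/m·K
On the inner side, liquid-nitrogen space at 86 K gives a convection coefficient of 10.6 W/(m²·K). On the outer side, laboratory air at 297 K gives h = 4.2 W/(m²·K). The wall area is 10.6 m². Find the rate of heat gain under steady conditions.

Q ≈ 6730 W

Thermal resistances in series:
R_inner film = 1/(h_i·A) = 1/(10.6×10.6) = 0.0089 K/W
R_copper = L/(kA) = 0.0053/(388×10.6) = 1.289×10^-6 K/W
R_outer film = 1/(h_o·A) = 1/(4.2×10.6) = 0.02246 K/W
R_total = 0.03136 K/W
Q = ΔT / R_total = 211 / 0.03136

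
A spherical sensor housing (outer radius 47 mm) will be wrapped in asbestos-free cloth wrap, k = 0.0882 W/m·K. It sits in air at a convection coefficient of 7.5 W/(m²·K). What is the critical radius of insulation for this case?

For a sphere r_cr = 2k/h = 2×0.0882/7.5
r_cr = 23.5 mm; since the bare radius (47 mm) is above r_cr, any added insulation will reduce heat loss.

r_cr ≈ 23.5 mm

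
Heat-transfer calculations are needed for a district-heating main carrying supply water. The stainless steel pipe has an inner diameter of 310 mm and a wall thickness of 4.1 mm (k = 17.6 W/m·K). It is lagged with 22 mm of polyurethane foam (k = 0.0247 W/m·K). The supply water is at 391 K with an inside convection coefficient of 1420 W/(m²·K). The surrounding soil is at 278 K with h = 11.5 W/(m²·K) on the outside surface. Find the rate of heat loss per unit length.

Cylindrical conduction, so R = ln(r₂/r₁)/(2πkL) per layer, in series:
R_inner film = 1/(h_i·2πr₁L) = 1/(1420×2π×0.155×1) = 7.231×10^-4 K/W
R_stainless steel pipe wall = ln(159.1/155)/(2π×17.6×1) = 2.361×10^-4 K/W
R_polyurethane foam = ln(181.1/159.1)/(2π×0.0247×1) = 0.8345 K/W
R_outer film = 1/(h_o·2πr_oL) = 1/(11.5×2π×0.1811×1) = 0.07642 K/W
R_total = 0.9119 K/W
Q = ΔT/R_total = 113/0.9119

q′ ≈ 124 W/m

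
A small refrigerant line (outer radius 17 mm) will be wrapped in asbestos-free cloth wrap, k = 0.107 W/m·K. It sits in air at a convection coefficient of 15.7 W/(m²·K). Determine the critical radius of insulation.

r_cr ≈ 6.82 mm

For a cylinder r_cr = k/h = 0.107/15.7
r_cr = 6.82 mm; since the bare radius (17 mm) is above r_cr, any added insulation will reduce heat loss.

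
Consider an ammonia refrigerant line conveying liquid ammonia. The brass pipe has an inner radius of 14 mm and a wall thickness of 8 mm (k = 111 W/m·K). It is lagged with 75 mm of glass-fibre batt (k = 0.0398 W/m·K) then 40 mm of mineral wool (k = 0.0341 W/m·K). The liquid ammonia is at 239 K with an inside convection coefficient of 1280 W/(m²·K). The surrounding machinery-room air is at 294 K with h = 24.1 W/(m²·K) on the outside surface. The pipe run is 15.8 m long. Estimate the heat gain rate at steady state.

Cylindrical conduction, so R = ln(r₂/r₁)/(2πkL) per layer, in series:
R_inner film = 1/(h_i·2πr₁L) = 1/(1280×2π×0.014×15.8) = 5.621×10^-4 K/W
R_brass pipe wall = ln(22/14)/(2π×111×15.8) = 4.102×10^-5 K/W
R_glass-fibre batt = ln(97/22)/(2π×0.0398×15.8) = 0.3755 K/W
R_mineral wool = ln(137/97)/(2π×0.0341×15.8) = 0.102 K/W
R_outer film = 1/(h_o·2πr_oL) = 1/(24.1×2π×0.137×15.8) = 0.003051 K/W
R_total = 0.4812 K/W
Q = ΔT/R_total = 55/0.4812

Q ≈ 114 W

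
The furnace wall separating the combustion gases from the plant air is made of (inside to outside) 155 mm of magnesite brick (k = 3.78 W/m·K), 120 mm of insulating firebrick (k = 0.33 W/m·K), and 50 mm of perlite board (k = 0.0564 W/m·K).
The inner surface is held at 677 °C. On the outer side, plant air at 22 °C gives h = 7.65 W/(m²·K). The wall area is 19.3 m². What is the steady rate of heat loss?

Q ≈ 8890 W

Using the resistance-network approach (series):
R_magnesite brick = L/(kA) = 0.155/(3.78×19.3) = 0.002125 K/W
R_insulating firebrick = L/(kA) = 0.12/(0.33×19.3) = 0.01884 K/W
R_perlite board = L/(kA) = 0.05/(0.0564×19.3) = 0.04593 K/W
R_outer film = 1/(h_o·A) = 1/(7.65×19.3) = 0.006773 K/W
R_total = 0.07367 K/W
Q = ΔT / R_total = 655 / 0.07367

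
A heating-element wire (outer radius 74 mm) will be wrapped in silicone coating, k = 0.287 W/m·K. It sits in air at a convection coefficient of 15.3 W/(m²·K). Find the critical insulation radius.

r_cr ≈ 18.8 mm

For a cylinder r_cr = k/h = 0.287/15.3
r_cr = 18.8 mm; since the bare radius (74 mm) is above r_cr, any added insulation will reduce heat loss.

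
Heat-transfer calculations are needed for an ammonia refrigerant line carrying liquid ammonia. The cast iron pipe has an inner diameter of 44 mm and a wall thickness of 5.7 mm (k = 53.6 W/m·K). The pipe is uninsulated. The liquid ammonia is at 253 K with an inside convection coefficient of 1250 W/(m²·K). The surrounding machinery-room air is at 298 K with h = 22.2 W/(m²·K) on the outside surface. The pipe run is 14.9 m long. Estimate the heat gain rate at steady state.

For a radial system each layer contributes R = ln(r_out/r_in)/(2πkL); films add R = 1/(hA).
R_inner film = 1/(h_i·2πr₁L) = 1/(1250×2π×0.022×14.9) = 3.884×10^-4 K/W
R_cast iron pipe wall = ln(27.7/22)/(2π×53.6×14.9) = 4.591×10^-5 K/W
R_outer film = 1/(h_o·2πr_oL) = 1/(22.2×2π×0.0277×14.9) = 0.01737 K/W
R_total = 0.0178 K/W
Q = ΔT/R_total = 45/0.0178

Q ≈ 2530 W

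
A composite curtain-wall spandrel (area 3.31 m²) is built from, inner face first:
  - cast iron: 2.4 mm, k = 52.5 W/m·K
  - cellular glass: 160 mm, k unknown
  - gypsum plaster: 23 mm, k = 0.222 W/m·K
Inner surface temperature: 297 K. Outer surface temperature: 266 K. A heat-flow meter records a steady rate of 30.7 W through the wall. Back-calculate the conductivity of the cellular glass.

k ≈ 0.0494 W/(m·K)

Model the wall as resistances in series:
R_cast iron = L/(kA) = 0.0024/(52.5×3.31) = 1.381×10^-5 K/W
R_gypsum plaster = L/(kA) = 0.023/(0.222×3.31) = 0.0313 K/W
Sum of known resistances R_other = 0.03131 K/W
Total R = ΔT/Q = 31/30.7 = 1.01 K/W
R_cellular glass = R_total − R_other = 0.9785 K/W
k = L/(R·A) = 0.16/(0.9785×3.31)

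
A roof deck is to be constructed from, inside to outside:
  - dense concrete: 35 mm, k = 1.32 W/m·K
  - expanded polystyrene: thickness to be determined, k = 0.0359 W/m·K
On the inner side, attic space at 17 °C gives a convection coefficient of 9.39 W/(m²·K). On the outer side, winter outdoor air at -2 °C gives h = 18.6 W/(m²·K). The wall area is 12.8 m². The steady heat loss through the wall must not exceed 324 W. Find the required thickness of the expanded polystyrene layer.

L ≈ 20.2 mm

Series thermal resistances:
R_inner film = 1/(h_i·A) = 1/(9.39×12.8) = 0.00832 K/W
R_dense concrete = L/(kA) = 0.035/(1.32×12.8) = 0.002071 K/W
R_outer film = 1/(h_o·A) = 1/(18.6×12.8) = 0.0042 K/W
Sum of the known resistances R_other = 0.01459 K/W
Required total resistance R_tot = ΔT/Q_allow = 19/324 = 0.05864 K/W
R_expanded polystyrene = R_tot − R_other = 0.04405 K/W
L = R·k·A = 0.04405×0.0359×12.8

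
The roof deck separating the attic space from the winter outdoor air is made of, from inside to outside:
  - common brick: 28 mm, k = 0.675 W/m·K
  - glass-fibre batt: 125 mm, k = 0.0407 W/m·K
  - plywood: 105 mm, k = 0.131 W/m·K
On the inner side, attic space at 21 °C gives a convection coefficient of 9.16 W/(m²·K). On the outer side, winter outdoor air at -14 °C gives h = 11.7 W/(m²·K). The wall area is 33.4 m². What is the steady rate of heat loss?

Model the wall as resistances in series:
R_inner film = 1/(h_i·A) = 1/(9.16×33.4) = 0.003269 K/W
R_common brick = L/(kA) = 0.028/(0.675×33.4) = 0.001242 K/W
R_glass-fibre batt = L/(kA) = 0.125/(0.0407×33.4) = 0.09195 K/W
R_plywood = L/(kA) = 0.105/(0.131×33.4) = 0.024 K/W
R_outer film = 1/(h_o·A) = 1/(11.7×33.4) = 0.002559 K/W
R_total = 0.123 K/W
Q = ΔT / R_total = 35 / 0.123

Q ≈ 285 W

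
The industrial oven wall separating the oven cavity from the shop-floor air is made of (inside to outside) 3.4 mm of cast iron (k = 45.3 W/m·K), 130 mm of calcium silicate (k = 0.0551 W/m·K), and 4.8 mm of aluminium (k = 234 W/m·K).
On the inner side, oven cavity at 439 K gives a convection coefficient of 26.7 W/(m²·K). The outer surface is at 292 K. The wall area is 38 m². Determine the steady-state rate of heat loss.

Q ≈ 2330 W

Model the wall as resistances in series:
R_inner film = 1/(h_i·A) = 1/(26.7×38) = 9.856×10^-4 K/W
R_cast iron = L/(kA) = 0.0034/(45.3×38) = 1.975×10^-6 K/W
R_calcium silicate = L/(kA) = 0.13/(0.0551×38) = 0.06209 K/W
R_aluminium = L/(kA) = 0.0048/(234×38) = 5.398×10^-7 K/W
R_total = 0.06308 K/W
Q = ΔT / R_total = 147 / 0.06308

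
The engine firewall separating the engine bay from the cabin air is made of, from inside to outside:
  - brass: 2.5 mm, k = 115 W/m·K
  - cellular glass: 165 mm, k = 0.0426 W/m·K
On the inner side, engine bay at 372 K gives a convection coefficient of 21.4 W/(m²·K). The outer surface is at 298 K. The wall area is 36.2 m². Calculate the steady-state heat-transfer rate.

Q ≈ 683 W

Treating each layer as a thermal resistance in series:
R_inner film = 1/(h_i·A) = 1/(21.4×36.2) = 0.001291 K/W
R_brass = L/(kA) = 0.0025/(115×36.2) = 6.005×10^-7 K/W
R_cellular glass = L/(kA) = 0.165/(0.0426×36.2) = 0.107 K/W
R_total = 0.1083 K/W
Q = ΔT / R_total = 74 / 0.1083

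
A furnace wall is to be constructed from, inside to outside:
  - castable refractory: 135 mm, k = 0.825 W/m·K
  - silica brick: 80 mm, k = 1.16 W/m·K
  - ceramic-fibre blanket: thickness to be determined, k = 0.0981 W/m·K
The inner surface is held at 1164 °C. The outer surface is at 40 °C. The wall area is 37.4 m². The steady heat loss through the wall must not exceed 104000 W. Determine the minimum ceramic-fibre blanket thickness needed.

Series thermal resistances:
R_castable refractory = L/(kA) = 0.135/(0.825×37.4) = 0.004375 K/W
R_silica brick = L/(kA) = 0.08/(1.16×37.4) = 0.001844 K/W
Sum of the known resistances R_other = 0.006219 K/W
Required total resistance R_tot = ΔT/Q_allow = 1124/104000 = 0.01081 K/W
R_ceramic-fibre blanket = R_tot − R_other = 0.004588 K/W
L = R·k·A = 0.004588×0.0981×37.4

L ≈ 16.8 mm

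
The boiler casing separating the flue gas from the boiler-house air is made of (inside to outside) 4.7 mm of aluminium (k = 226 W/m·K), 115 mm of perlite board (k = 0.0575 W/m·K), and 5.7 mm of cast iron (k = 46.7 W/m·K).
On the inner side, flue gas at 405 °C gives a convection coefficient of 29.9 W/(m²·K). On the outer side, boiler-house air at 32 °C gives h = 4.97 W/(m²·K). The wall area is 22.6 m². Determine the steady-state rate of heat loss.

Using the resistance-network approach (series):
R_inner film = 1/(h_i·A) = 1/(29.9×22.6) = 0.00148 K/W
R_aluminium = L/(kA) = 0.0047/(226×22.6) = 9.202×10^-7 K/W
R_perlite board = L/(kA) = 0.115/(0.0575×22.6) = 0.0885 K/W
R_cast iron = L/(kA) = 0.0057/(46.7×22.6) = 5.401×10^-6 K/W
R_outer film = 1/(h_o·A) = 1/(4.97×22.6) = 0.008903 K/W
R_total = 0.09888 K/W
Q = ΔT / R_total = 373 / 0.09888

Q ≈ 3770 W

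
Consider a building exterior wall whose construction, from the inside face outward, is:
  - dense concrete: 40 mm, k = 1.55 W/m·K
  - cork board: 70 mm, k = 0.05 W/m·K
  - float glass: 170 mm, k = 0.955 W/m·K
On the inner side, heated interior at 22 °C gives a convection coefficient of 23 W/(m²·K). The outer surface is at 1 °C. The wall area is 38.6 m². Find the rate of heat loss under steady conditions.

Q ≈ 492 W

Thermal resistances in series:
R_inner film = 1/(h_i·A) = 1/(23×38.6) = 0.001126 K/W
R_dense concrete = L/(kA) = 0.04/(1.55×38.6) = 6.686×10^-4 K/W
R_cork board = L/(kA) = 0.07/(0.05×38.6) = 0.03627 K/W
R_float glass = L/(kA) = 0.17/(0.955×38.6) = 0.004612 K/W
R_total = 0.04268 K/W
Q = ΔT / R_total = 21 / 0.04268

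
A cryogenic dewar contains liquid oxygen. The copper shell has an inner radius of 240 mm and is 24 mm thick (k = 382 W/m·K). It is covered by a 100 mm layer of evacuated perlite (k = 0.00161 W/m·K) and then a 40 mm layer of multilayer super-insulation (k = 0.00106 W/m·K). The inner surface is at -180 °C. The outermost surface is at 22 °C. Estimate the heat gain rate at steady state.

Q ≈ 2.81 W

Radial (spherical) resistances in series:
R_copper shell = (1/0.24 − 1/0.264)/(4π×382) = 7.891×10^-5 K/W
R_evacuated perlite = (1/0.264 − 1/0.364)/(4π×0.00161) = 51.44 K/W
R_multilayer super-insulation = (1/0.364 − 1/0.404)/(4π×0.00106) = 20.42 K/W
R_total = 71.86 K/W
Q = ΔT/R_total = 202/71.86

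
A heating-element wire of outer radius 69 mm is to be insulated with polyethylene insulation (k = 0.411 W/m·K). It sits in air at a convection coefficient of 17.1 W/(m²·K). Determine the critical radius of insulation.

r_cr ≈ 24 mm

For a cylinder r_cr = k/h = 0.411/17.1
r_cr = 24 mm; since the bare radius (69 mm) is above r_cr, any added insulation will reduce heat loss.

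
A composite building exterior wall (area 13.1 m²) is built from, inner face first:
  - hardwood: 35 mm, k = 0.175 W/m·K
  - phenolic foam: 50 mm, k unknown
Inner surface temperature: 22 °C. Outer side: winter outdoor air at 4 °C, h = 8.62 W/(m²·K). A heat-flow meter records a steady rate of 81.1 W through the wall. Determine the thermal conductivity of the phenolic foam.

Model the wall as resistances in series:
R_hardwood = L/(kA) = 0.035/(0.175×13.1) = 0.01527 K/W
R_outer film = 1/(h_o·A) = 1/(8.62×13.1) = 0.008856 K/W
Sum of known resistances R_other = 0.02412 K/W
Total R = ΔT/Q = 18/81.1 = 0.2219 K/W
R_phenolic foam = R_total − R_other = 0.1978 K/W
k = L/(R·A) = 0.05/(0.1978×13.1)

k ≈ 0.0193 W/(m·K)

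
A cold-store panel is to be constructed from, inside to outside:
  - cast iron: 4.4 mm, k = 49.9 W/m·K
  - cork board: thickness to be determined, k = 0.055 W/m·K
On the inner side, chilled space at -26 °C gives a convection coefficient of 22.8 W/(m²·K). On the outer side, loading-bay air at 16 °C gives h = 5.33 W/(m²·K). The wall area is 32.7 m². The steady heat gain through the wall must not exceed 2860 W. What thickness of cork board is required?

Thermal resistances in series:
R_inner film = 1/(h_i·A) = 1/(22.8×32.7) = 0.001341 K/W
R_cast iron = L/(kA) = 0.0044/(49.9×32.7) = 2.697×10^-6 K/W
R_outer film = 1/(h_o·A) = 1/(5.33×32.7) = 0.005738 K/W
Sum of the known resistances R_other = 0.007082 K/W
Required total resistance R_tot = ΔT/Q_allow = 42/2860 = 0.01469 K/W
R_cork board = R_tot − R_other = 0.007604 K/W
L = R·k·A = 0.007604×0.055×32.7

L ≈ 13.7 mm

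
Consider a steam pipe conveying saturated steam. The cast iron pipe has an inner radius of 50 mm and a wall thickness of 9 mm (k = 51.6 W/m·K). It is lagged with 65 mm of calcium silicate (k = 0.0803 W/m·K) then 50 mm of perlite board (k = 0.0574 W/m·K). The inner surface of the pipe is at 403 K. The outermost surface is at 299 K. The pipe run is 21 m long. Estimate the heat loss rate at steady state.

Q ≈ 905 W

Radial resistances (cylindrical: R_cond = ln(r_o/r_i)/(2πkL), R_conv = 1/(h·2πrL)):
R_cast iron pipe wall = ln(59/50)/(2π×51.6×21) = 2.431×10^-5 K/W
R_calcium silicate = ln(124/59)/(2π×0.0803×21) = 0.0701 K/W
R_perlite board = ln(174/124)/(2π×0.0574×21) = 0.04473 K/W
R_total = 0.1149 K/W
Q = ΔT/R_total = 104/0.1149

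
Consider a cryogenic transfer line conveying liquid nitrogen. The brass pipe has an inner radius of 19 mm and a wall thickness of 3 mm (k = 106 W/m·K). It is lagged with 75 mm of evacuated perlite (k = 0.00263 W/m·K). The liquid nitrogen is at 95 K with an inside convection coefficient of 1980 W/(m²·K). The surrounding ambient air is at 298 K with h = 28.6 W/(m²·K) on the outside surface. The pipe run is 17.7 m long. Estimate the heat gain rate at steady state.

Q ≈ 40 W

For a radial system each layer contributes R = ln(r_out/r_in)/(2πkL); films add R = 1/(hA).
R_inner film = 1/(h_i·2πr₁L) = 1/(1980×2π×0.019×17.7) = 2.39×10^-4 K/W
R_brass pipe wall = ln(22/19)/(2π×106×17.7) = 1.244×10^-5 K/W
R_evacuated perlite = ln(97/22)/(2π×0.00263×17.7) = 5.073 K/W
R_outer film = 1/(h_o·2πr_oL) = 1/(28.6×2π×0.097×17.7) = 0.003241 K/W
R_total = 5.076 K/W
Q = ΔT/R_total = 203/5.076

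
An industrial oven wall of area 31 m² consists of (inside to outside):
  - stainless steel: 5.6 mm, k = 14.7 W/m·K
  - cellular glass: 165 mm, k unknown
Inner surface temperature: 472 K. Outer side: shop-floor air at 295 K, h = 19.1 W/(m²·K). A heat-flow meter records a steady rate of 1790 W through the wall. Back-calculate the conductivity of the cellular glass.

k ≈ 0.0548 W/(m·K)

Series thermal resistances:
R_stainless steel = L/(kA) = 0.0056/(14.7×31) = 1.229×10^-5 K/W
R_outer film = 1/(h_o·A) = 1/(19.1×31) = 0.001689 K/W
Sum of known resistances R_other = 0.001701 K/W
Total R = ΔT/Q = 177/1790 = 0.09888 K/W
R_cellular glass = R_total − R_other = 0.09718 K/W
k = L/(R·A) = 0.165/(0.09718×31)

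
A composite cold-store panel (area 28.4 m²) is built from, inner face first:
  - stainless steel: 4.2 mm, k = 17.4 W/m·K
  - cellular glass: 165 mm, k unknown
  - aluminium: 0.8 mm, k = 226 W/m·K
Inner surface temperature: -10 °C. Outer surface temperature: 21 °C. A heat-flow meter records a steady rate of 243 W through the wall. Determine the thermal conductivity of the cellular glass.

k ≈ 0.0455 W/(m·K)

Model the wall as resistances in series:
R_stainless steel = L/(kA) = 0.0042/(17.4×28.4) = 8.499×10^-6 K/W
R_aluminium = L/(kA) = 0.0008/(226×28.4) = 1.246×10^-7 K/W
Sum of known resistances R_other = 8.624×10^-6 K/W
Total R = ΔT/Q = 31/243 = 0.1276 K/W
R_cellular glass = R_total − R_other = 0.1276 K/W
k = L/(R·A) = 0.165/(0.1276×28.4)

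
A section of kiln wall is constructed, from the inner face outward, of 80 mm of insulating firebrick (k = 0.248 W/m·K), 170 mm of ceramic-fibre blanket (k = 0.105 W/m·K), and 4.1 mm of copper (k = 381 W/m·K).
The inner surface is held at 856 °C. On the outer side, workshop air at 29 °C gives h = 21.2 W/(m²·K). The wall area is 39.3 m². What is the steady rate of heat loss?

Q ≈ 16300 W

Model the wall as resistances in series:
R_insulating firebrick = L/(kA) = 0.08/(0.248×39.3) = 0.008208 K/W
R_ceramic-fibre blanket = L/(kA) = 0.17/(0.105×39.3) = 0.0412 K/W
R_copper = L/(kA) = 0.0041/(381×39.3) = 2.738×10^-7 K/W
R_outer film = 1/(h_o·A) = 1/(21.2×39.3) = 0.0012 K/W
R_total = 0.05061 K/W
Q = ΔT / R_total = 827 / 0.05061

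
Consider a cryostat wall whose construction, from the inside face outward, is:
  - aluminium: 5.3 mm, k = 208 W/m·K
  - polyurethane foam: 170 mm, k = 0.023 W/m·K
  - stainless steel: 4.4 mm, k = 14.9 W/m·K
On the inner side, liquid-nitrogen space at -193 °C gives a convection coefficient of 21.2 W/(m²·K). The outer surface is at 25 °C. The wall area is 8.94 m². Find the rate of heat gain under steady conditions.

Thermal resistances in series:
R_inner film = 1/(h_i·A) = 1/(21.2×8.94) = 0.005276 K/W
R_aluminium = L/(kA) = 0.0053/(208×8.94) = 2.85×10^-6 K/W
R_polyurethane foam = L/(kA) = 0.17/(0.023×8.94) = 0.8268 K/W
R_stainless steel = L/(kA) = 0.0044/(14.9×8.94) = 3.303×10^-5 K/W
R_total = 0.8321 K/W
Q = ΔT / R_total = 218 / 0.8321

Q ≈ 262 W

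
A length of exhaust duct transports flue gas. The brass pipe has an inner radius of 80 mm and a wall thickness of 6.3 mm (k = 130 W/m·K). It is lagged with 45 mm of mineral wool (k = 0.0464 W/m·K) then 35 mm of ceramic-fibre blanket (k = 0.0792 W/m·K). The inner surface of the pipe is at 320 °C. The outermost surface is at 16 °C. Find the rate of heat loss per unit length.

q′ ≈ 159 W/m

Radial resistances (cylindrical: R_cond = ln(r_o/r_i)/(2πkL), R_conv = 1/(h·2πrL)):
R_brass pipe wall = ln(86.3/80)/(2π×130×1) = 9.28×10^-5 K/W
R_mineral wool = ln(131.3/86.3)/(2π×0.0464×1) = 1.439 K/W
R_ceramic-fibre blanket = ln(166.3/131.3)/(2π×0.0792×1) = 0.4749 K/W
R_total = 1.914 K/W
Q = ΔT/R_total = 304/1.914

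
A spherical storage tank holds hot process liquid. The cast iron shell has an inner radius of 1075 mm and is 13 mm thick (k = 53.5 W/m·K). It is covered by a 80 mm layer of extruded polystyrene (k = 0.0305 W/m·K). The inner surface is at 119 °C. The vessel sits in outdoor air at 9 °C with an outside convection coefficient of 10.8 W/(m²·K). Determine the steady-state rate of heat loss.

Q ≈ 648 W

Radial (spherical) resistances in series:
R_cast iron shell = (1/1.075 − 1/1.088)/(4π×53.5) = 1.653×10^-5 K/W
R_extruded polystyrene = (1/1.088 − 1/1.168)/(4π×0.0305) = 0.1643 K/W
R_outer film = 1/(h·4πr_o²) = 1/(10.8×4π×1.168²) = 0.005401 K/W
R_total = 0.1697 K/W
Q = ΔT/R_total = 110/0.1697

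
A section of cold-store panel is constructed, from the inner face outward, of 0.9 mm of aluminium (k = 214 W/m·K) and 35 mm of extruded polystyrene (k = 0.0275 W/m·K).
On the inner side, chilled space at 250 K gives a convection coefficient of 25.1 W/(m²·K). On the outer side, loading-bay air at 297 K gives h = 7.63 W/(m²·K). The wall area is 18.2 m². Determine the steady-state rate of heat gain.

Model the wall as resistances in series:
R_inner film = 1/(h_i·A) = 1/(25.1×18.2) = 0.002189 K/W
R_aluminium = L/(kA) = 0.0009/(214×18.2) = 2.311×10^-7 K/W
R_extruded polystyrene = L/(kA) = 0.035/(0.0275×18.2) = 0.06993 K/W
R_outer film = 1/(h_o·A) = 1/(7.63×18.2) = 0.007201 K/W
R_total = 0.07932 K/W
Q = ΔT / R_total = 47 / 0.07932

Q ≈ 593 W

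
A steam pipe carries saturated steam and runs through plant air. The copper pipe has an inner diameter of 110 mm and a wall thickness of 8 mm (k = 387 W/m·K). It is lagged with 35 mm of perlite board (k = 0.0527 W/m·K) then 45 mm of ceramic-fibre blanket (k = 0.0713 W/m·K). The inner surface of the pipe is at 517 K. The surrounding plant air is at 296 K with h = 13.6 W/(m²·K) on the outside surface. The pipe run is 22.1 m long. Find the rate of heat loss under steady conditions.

Q ≈ 2160 W

For a radial system each layer contributes R = ln(r_out/r_in)/(2πkL); films add R = 1/(hA).
R_copper pipe wall = ln(63/55)/(2π×387×22.1) = 2.527×10^-6 K/W
R_perlite board = ln(98/63)/(2π×0.0527×22.1) = 0.06038 K/W
R_ceramic-fibre blanket = ln(143/98)/(2π×0.0713×22.1) = 0.03817 K/W
R_outer film = 1/(h_o·2πr_oL) = 1/(13.6×2π×0.143×22.1) = 0.003703 K/W
R_total = 0.1023 K/W
Q = ΔT/R_total = 221/0.1023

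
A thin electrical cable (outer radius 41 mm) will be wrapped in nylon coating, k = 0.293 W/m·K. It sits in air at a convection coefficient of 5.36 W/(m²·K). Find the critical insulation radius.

r_cr ≈ 54.7 mm

For a cylinder r_cr = k/h = 0.293/5.36
r_cr = 54.7 mm; since the bare radius (41 mm) is below r_cr, adding a thin layer of insulation will *increase* heat loss.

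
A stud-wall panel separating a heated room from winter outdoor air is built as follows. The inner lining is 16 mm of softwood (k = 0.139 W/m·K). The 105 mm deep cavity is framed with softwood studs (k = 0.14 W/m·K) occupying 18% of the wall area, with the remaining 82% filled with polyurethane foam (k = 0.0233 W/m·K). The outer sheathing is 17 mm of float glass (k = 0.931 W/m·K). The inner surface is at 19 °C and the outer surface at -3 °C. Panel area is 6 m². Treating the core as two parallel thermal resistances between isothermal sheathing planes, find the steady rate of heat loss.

Sheathing layers in series; stud and cavity paths in parallel between them.
R_inner = 0.016/(0.139×6) = 0.01918 K/W
R_stud  = 0.105/(0.14×0.18×6) = 0.6944 K/W
R_cav   = 0.105/(0.0233×0.82×6) = 0.9159 K/W
1/R_core = 1/R_stud + 1/R_cav → R_core = 0.395 K/W
R_outer = 0.017/(0.931×6) = 0.003043 K/W
R_total = 0.4172 K/W
Q = ΔT/R_total = 22/0.4172

Q ≈ 52.7 W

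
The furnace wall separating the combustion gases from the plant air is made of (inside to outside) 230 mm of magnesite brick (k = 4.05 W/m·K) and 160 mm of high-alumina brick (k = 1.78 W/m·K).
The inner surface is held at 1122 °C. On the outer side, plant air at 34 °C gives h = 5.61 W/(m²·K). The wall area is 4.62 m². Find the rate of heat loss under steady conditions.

Q ≈ 15500 W

Using the resistance-network approach (series):
R_magnesite brick = L/(kA) = 0.23/(4.05×4.62) = 0.01229 K/W
R_high-alumina brick = L/(kA) = 0.16/(1.78×4.62) = 0.01946 K/W
R_outer film = 1/(h_o·A) = 1/(5.61×4.62) = 0.03858 K/W
R_total = 0.07033 K/W
Q = ΔT / R_total = 1088 / 0.07033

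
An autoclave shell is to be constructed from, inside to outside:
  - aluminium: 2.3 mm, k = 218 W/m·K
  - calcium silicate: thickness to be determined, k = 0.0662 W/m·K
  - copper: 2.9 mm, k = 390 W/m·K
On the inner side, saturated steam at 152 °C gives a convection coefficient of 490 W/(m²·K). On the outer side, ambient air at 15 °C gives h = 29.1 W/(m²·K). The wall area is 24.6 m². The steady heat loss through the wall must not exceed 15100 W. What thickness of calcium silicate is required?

Model the wall as resistances in series:
R_inner film = 1/(h_i·A) = 1/(490×24.6) = 8.296×10^-5 K/W
R_aluminium = L/(kA) = 0.0023/(218×24.6) = 4.289×10^-7 K/W
R_copper = L/(kA) = 0.0029/(390×24.6) = 3.023×10^-7 K/W
R_outer film = 1/(h_o·A) = 1/(29.1×24.6) = 0.001397 K/W
Sum of the known resistances R_other = 0.001481 K/W
Required total resistance R_tot = ΔT/Q_allow = 137/15100 = 0.009073 K/W
R_calcium silicate = R_tot − R_other = 0.007592 K/W
L = R·k·A = 0.007592×0.0662×24.6

L ≈ 12.4 mm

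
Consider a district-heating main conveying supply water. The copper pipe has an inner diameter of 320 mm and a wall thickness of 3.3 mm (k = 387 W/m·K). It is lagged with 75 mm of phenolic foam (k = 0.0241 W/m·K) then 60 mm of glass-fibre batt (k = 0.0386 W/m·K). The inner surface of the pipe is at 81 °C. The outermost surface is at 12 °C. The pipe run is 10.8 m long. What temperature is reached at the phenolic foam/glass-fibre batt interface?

Treating each annulus and film as a series resistance:
R_copper pipe wall = ln(163.3/160)/(2π×387×10.8) = 7.774×10^-7 K/W
R_phenolic foam = ln(238.3/163.3)/(2π×0.0241×10.8) = 0.2311 K/W
R_glass-fibre batt = ln(298.3/238.3)/(2π×0.0386×10.8) = 0.08574 K/W
R_total = 0.3168 K/W
Q = ΔT/R_total = 69/0.3168
Q = 218 W
T_interface = T_inner − Q·ΣR(inner→interface) = 81 − 218×0.2311

T ≈ 30.7 °C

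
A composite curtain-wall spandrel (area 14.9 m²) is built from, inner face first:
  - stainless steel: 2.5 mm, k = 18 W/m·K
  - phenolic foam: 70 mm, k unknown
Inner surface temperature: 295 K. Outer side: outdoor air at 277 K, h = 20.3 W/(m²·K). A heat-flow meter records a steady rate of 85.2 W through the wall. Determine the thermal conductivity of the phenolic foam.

k ≈ 0.0226 W/(m·K)

Series thermal resistances:
R_stainless steel = L/(kA) = 0.0025/(18×14.9) = 9.321×10^-6 K/W
R_outer film = 1/(h_o·A) = 1/(20.3×14.9) = 0.003306 K/W
Sum of known resistances R_other = 0.003315 K/W
Total R = ΔT/Q = 18/85.2 = 0.2113 K/W
R_phenolic foam = R_total − R_other = 0.208 K/W
k = L/(R·A) = 0.07/(0.208×14.9)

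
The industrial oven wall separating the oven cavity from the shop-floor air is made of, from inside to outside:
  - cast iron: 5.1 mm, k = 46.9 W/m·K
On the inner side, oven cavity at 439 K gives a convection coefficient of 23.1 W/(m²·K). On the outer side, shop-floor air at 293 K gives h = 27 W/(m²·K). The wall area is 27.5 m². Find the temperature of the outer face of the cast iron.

Thermal resistances in series:
R_inner film = 1/(h_i·A) = 1/(23.1×27.5) = 0.001574 K/W
R_cast iron = L/(kA) = 0.0051/(46.9×27.5) = 3.954×10^-6 K/W
R_outer film = 1/(h_o·A) = 1/(27×27.5) = 0.001347 K/W
R_total = 0.002925 K/W;  Q = ΔT/R_total = 146/0.002925 = 49920 W
T_interface = T_inner − Q·ΣR(inner→interface) = 439 − 49900×0.001578

T ≈ 360 K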